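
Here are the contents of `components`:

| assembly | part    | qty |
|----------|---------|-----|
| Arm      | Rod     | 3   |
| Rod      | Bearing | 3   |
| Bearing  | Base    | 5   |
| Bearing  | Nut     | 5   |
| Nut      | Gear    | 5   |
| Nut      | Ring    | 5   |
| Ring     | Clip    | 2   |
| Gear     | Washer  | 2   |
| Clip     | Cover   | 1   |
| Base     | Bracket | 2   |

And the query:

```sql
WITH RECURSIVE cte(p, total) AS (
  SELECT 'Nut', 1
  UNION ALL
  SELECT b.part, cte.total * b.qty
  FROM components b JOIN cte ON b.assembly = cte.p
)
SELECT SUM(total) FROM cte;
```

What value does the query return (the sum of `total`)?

41

Base: (Nut, total=1).
Iteration 1: components of {Nut} -> Gear = 1*5 = 5, Ring = 1*5 = 5.
Iteration 2: components of {Gear,Ring} -> Clip = 5*2 = 10, Washer = 5*2 = 10.
Iteration 3: components of {Clip,Washer} -> Cover = 10*1 = 10.
Iteration 4: no further components; recursion stops.
SUM(total) = 1 + 5 + 5 + 10 + 10 + 10 = 41.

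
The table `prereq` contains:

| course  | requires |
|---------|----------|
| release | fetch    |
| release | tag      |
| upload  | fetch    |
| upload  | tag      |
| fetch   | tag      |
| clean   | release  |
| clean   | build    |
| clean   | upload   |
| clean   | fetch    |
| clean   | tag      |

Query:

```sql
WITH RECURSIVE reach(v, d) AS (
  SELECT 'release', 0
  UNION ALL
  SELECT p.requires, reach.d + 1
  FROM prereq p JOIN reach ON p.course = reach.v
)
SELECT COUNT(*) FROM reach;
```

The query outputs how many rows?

4

Base: (release, d=0).
Iteration 1: edges from {release} -> (fetch, d=1), (tag, d=1).
Iteration 2: edges from {fetch,tag} -> (tag, d=2).
Iteration 3: no outgoing edges from {tag}; recursion stops.
Total rows emitted: 4.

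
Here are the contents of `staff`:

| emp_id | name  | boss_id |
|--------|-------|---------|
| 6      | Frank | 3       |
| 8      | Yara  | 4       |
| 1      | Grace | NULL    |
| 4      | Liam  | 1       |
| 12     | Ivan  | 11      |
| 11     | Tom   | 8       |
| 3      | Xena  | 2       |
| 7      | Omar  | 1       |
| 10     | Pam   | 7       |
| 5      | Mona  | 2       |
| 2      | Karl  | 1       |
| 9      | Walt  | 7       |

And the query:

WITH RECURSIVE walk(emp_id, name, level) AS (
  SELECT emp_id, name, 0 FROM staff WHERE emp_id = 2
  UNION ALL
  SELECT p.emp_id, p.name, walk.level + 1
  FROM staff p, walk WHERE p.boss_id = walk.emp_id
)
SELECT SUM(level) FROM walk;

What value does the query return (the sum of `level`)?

4

Base: emp_id=2 (Karl) at level 0.
Iteration 1: rows with boss_id in {2} -> Xena (id 3, level 1), Mona (id 5, level 1).
Iteration 2: rows with boss_id in {3,5} -> Frank (id 6, level 2).
Iteration 3: no rows with boss_id in {6}; recursion stops.
SUM(level) = 0 + 1 + 1 + 2 = 4.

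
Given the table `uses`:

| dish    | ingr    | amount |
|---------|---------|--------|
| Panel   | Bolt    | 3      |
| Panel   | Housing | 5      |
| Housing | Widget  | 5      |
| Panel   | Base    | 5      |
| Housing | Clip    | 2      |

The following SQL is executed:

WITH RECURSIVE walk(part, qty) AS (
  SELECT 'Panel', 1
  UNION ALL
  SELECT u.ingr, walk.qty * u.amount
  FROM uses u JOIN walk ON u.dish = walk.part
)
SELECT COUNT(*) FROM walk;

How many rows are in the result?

Base: (Panel, qty=1).
Iteration 1: components of {Panel} -> Base = 1*5 = 5, Bolt = 1*3 = 3, Housing = 1*5 = 5.
Iteration 2: components of {Base,Bolt,Housing} -> Clip = 5*2 = 10, Widget = 5*5 = 25.
Iteration 3: no further components; recursion stops.
Total rows emitted: 6.

6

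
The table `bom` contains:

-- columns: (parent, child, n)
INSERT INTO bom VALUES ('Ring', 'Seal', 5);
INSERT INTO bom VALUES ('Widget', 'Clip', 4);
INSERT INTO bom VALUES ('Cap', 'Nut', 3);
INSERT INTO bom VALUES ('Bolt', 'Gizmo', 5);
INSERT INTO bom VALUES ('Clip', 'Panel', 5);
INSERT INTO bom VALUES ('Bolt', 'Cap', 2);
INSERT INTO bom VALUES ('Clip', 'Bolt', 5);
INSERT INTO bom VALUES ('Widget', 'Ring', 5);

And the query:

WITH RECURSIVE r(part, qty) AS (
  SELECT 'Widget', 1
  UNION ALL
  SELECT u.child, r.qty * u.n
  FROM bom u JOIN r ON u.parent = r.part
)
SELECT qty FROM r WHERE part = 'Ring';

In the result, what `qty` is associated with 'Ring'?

5

Base: (Widget, qty=1).
Iteration 1: components of {Widget} -> Clip = 1*4 = 4, Ring = 1*5 = 5.
Iteration 2: components of {Clip,Ring} -> Bolt = 4*5 = 20, Panel = 4*5 = 20, Seal = 5*5 = 25.
Iteration 3: components of {Bolt,Panel,Seal} -> Cap = 20*2 = 40, Gizmo = 20*5 = 100.
Iteration 4: components of {Cap,Gizmo} -> Nut = 40*3 = 120.
Iteration 5: no further components; recursion stops.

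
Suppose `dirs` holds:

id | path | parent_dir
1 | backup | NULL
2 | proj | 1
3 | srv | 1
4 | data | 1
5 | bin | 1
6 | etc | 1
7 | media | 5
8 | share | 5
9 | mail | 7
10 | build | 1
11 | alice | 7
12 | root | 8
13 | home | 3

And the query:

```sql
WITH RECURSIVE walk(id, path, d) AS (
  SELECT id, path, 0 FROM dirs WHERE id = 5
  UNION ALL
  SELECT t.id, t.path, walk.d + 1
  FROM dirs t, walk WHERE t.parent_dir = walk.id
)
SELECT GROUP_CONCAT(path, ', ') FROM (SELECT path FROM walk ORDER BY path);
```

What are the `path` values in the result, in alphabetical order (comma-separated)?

alice, bin, mail, media, root, share

Base: id=5 (bin) at d 0.
Iteration 1: rows with parent_dir in {5} -> media (id 7, d 1), share (id 8, d 1).
Iteration 2: rows with parent_dir in {7,8} -> mail (id 9, d 2), alice (id 11, d 2), root (id 12, d 2).
Iteration 3: no rows with parent_dir in {9,11,12}; recursion stops.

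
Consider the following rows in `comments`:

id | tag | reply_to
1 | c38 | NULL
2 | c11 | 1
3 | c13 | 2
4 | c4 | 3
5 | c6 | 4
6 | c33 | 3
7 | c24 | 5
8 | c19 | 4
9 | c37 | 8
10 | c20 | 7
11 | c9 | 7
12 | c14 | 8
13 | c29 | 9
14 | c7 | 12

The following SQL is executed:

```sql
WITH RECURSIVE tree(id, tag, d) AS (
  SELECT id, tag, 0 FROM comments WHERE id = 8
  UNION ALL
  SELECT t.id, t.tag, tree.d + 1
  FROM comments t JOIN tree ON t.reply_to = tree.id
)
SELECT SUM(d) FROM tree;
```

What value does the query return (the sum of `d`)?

Base: id=8 (c19) at d 0.
Iteration 1: rows with reply_to in {8} -> c37 (id 9, d 1), c14 (id 12, d 1).
Iteration 2: rows with reply_to in {9,12} -> c29 (id 13, d 2), c7 (id 14, d 2).
Iteration 3: no rows with reply_to in {13,14}; recursion stops.
SUM(d) = 0 + 1 + 1 + 2 + 2 = 6.

6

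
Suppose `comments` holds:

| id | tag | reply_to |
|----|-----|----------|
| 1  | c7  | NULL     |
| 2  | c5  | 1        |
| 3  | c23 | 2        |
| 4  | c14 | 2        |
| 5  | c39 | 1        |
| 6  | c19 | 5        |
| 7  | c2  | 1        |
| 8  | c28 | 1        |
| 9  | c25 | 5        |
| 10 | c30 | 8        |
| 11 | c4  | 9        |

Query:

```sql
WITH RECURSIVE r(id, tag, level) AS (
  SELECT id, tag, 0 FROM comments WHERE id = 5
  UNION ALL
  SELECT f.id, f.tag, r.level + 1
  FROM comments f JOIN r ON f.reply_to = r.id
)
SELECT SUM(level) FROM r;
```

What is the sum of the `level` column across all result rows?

Base: id=5 (c39) at level 0.
Iteration 1: rows with reply_to in {5} -> c19 (id 6, level 1), c25 (id 9, level 1).
Iteration 2: rows with reply_to in {6,9} -> c4 (id 11, level 2).
Iteration 3: no rows with reply_to in {11}; recursion stops.
SUM(level) = 0 + 1 + 1 + 2 = 4.

4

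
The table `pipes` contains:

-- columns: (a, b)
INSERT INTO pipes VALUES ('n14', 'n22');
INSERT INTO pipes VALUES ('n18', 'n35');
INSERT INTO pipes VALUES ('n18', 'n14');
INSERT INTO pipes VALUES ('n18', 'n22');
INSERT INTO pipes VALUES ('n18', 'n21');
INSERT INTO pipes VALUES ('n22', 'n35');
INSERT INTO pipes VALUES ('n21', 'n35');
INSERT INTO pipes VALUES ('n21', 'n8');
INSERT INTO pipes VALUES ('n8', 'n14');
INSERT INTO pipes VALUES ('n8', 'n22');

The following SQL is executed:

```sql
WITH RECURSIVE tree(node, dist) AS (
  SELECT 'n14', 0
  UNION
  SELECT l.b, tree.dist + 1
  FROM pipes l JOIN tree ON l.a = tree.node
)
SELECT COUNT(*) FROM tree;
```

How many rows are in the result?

Base: (n14, dist=0).
Iteration 1: edges from {n14} -> (n22, dist=1).
Iteration 2: edges from {n22} -> (n35, dist=2).
Iteration 3: no outgoing edges from {n35}; recursion stops.
Total rows emitted: 3.

3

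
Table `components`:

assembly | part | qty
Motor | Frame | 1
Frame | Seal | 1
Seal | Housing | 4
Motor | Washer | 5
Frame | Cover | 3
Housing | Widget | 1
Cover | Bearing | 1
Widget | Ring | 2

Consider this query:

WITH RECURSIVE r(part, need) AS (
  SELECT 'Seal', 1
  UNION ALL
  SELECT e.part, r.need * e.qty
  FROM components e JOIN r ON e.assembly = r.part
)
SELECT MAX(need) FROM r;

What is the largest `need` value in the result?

8

Base: (Seal, need=1).
Iteration 1: components of {Seal} -> Housing = 1*4 = 4.
Iteration 2: components of {Housing} -> Widget = 4*1 = 4.
Iteration 3: components of {Widget} -> Ring = 4*2 = 8.
Iteration 4: no further components; recursion stops.
need values: 1, 4, 4, 8; the maximum is 8.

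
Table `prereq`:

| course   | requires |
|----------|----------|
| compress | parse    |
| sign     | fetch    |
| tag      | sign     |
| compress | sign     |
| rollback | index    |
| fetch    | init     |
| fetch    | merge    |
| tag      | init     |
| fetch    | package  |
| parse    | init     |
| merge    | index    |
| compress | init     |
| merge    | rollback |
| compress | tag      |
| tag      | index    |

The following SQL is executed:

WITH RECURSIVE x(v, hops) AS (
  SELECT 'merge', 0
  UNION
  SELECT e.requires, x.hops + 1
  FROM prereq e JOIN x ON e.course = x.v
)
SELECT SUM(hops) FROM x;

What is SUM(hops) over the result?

4

Base: (merge, hops=0).
Iteration 1: edges from {merge} -> (index, hops=1), (rollback, hops=1).
Iteration 2: edges from {index,rollback} -> (index, hops=2).
Iteration 3: no outgoing edges from {index}; recursion stops.
SUM(hops) = 0 + 1 + 1 + 2 = 4.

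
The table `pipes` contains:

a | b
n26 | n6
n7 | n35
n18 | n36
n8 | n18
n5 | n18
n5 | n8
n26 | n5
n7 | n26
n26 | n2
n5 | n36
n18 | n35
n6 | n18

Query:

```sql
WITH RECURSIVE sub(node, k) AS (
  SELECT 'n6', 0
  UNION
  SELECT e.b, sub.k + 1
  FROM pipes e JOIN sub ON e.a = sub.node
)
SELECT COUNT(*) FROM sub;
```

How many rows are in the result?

Base: (n6, k=0).
Iteration 1: edges from {n6} -> (n18, k=1).
Iteration 2: edges from {n18} -> (n35, k=2), (n36, k=2).
Iteration 3: no outgoing edges from {n35,n36}; recursion stops.
Total rows emitted: 4.

4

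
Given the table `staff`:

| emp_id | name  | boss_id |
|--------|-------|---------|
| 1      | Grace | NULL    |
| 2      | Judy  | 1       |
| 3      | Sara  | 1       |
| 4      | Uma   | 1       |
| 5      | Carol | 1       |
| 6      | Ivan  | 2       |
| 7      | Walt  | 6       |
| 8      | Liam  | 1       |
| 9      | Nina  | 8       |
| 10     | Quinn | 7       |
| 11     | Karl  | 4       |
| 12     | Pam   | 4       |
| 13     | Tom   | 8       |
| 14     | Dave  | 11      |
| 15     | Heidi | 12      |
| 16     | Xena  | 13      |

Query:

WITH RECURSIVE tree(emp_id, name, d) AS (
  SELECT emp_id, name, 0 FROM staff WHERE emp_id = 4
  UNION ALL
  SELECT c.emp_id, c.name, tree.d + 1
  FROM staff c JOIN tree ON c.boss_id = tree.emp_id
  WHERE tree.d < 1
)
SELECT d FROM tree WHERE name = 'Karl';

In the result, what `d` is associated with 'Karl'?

1

Base: emp_id=4 (Uma) at d 0.
Iteration 1: rows with boss_id in {4} -> Karl (id 11, d 1), Pam (id 12, d 1).
Iteration 2: d < 1 fails for all current rows; recursion stops.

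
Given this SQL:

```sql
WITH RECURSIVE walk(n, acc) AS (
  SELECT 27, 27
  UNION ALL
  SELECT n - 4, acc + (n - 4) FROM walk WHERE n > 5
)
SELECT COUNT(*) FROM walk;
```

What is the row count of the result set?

7

Base: n=27, acc=27.
Iteration 1: 27 > 5 holds -> n = 27 - 4 = 23, acc = 27 + 23 = 50.
Iteration 2: 23 > 5 holds -> n = 23 - 4 = 19, acc = 50 + 19 = 69.
Iteration 3: 19 > 5 holds -> n = 19 - 4 = 15, acc = 69 + 15 = 84.
Iteration 4: 15 > 5 holds -> n = 15 - 4 = 11, acc = 84 + 11 = 95.
Iteration 5: 11 > 5 holds -> n = 11 - 4 = 7, acc = 95 + 7 = 102.
Iteration 6: 7 > 5 holds -> n = 7 - 4 = 3, acc = 102 + 3 = 105.
Iteration 7: 3 > 5 fails; recursion stops.
Total rows emitted: 7.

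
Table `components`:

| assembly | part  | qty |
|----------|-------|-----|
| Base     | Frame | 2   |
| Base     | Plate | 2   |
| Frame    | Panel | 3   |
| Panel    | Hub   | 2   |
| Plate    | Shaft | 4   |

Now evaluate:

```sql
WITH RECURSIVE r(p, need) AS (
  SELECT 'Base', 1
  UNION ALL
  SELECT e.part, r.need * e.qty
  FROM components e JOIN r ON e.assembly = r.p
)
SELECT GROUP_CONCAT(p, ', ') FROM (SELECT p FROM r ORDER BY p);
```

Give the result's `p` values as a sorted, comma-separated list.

Base, Frame, Hub, Panel, Plate, Shaft

Base: (Base, need=1).
Iteration 1: components of {Base} -> Frame = 1*2 = 2, Plate = 1*2 = 2.
Iteration 2: components of {Frame,Plate} -> Panel = 2*3 = 6, Shaft = 2*4 = 8.
Iteration 3: components of {Panel,Shaft} -> Hub = 6*2 = 12.
Iteration 4: no further components; recursion stops.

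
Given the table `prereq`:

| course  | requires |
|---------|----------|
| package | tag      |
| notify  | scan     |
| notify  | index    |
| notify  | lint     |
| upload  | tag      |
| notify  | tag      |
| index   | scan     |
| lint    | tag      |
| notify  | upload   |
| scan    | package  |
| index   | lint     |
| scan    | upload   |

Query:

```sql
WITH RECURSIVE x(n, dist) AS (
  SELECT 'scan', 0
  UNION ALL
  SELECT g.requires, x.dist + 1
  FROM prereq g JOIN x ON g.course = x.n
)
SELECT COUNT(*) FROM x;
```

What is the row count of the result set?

Base: (scan, dist=0).
Iteration 1: edges from {scan} -> (package, dist=1), (upload, dist=1).
Iteration 2: edges from {package,upload} -> (tag, dist=2) x2. [UNION ALL keeps all 2 new rows, including repeats]
Iteration 3: no outgoing edges from {tag}; recursion stops.
Total rows emitted: 5.

5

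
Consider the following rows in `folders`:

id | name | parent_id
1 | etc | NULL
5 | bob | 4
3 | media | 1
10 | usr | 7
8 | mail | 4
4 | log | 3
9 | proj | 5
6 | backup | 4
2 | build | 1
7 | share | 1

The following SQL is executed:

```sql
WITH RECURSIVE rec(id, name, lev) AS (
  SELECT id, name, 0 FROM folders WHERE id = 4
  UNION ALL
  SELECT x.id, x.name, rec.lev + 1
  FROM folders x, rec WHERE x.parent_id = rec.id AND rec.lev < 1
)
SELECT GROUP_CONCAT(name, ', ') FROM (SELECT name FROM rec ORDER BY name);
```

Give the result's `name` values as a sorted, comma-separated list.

backup, bob, log, mail

Base: id=4 (log) at lev 0.
Iteration 1: rows with parent_id in {4} -> bob (id 5, lev 1), backup (id 6, lev 1), mail (id 8, lev 1).
Iteration 2: lev < 1 fails for all current rows; recursion stops.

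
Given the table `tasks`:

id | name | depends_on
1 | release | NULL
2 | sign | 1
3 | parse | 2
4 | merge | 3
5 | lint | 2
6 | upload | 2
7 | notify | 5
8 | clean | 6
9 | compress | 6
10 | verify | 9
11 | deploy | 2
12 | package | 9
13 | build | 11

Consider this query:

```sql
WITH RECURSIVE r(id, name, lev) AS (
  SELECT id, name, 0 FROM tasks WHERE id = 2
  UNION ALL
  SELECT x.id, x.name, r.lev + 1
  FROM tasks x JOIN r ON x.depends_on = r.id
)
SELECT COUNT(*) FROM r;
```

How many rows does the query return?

12

Base: id=2 (sign) at lev 0.
Iteration 1: rows with depends_on in {2} -> parse (id 3, lev 1), lint (id 5, lev 1), upload (id 6, lev 1), deploy (id 11, lev 1).
Iteration 2: rows with depends_on in {3,5,6,11} -> merge (id 4, lev 2), notify (id 7, lev 2), clean (id 8, lev 2), compress (id 9, lev 2), build (id 13, lev 2).
Iteration 3: rows with depends_on in {4,7,8,9,13} -> verify (id 10, lev 3), package (id 12, lev 3).
Iteration 4: no rows with depends_on in {10,12}; recursion stops.
Total rows emitted: 12.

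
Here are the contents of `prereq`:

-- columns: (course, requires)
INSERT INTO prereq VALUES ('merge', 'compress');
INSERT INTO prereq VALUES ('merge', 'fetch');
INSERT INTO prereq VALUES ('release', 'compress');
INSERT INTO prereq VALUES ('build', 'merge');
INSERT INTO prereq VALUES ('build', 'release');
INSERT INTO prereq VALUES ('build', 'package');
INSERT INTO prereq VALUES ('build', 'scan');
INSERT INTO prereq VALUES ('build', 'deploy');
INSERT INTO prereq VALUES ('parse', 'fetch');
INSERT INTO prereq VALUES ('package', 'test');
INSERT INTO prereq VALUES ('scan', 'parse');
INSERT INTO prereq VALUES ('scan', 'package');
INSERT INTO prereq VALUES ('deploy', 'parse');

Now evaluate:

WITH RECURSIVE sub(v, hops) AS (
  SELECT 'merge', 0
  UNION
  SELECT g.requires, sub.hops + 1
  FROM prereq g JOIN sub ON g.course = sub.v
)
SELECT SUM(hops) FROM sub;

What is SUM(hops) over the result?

Base: (merge, hops=0).
Iteration 1: edges from {merge} -> (compress, hops=1), (fetch, hops=1).
Iteration 2: no outgoing edges from {compress,fetch}; recursion stops.
SUM(hops) = 0 + 1 + 1 = 2.

2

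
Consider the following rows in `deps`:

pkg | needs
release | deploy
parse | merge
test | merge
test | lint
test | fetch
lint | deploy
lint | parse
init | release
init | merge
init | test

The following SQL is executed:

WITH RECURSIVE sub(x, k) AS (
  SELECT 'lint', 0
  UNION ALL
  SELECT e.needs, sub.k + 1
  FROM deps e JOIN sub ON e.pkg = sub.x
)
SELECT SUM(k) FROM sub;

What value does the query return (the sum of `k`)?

Base: (lint, k=0).
Iteration 1: edges from {lint} -> (deploy, k=1), (parse, k=1).
Iteration 2: edges from {deploy,parse} -> (merge, k=2).
Iteration 3: no outgoing edges from {merge}; recursion stops.
SUM(k) = 0 + 1 + 1 + 2 = 4.

4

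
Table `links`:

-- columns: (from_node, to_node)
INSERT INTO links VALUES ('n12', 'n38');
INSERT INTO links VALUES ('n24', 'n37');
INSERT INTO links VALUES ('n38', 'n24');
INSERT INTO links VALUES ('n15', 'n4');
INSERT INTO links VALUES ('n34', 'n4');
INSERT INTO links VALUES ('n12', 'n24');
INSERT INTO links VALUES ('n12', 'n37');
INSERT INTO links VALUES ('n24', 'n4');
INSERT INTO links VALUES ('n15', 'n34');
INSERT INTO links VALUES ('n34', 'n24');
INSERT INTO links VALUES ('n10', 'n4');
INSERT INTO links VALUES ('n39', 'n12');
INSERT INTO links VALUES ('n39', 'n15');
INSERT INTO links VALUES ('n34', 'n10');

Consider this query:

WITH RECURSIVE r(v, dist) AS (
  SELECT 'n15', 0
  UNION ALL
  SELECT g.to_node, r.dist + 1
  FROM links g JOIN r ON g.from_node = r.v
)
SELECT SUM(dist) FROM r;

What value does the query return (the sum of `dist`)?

Base: (n15, dist=0).
Iteration 1: edges from {n15} -> (n34, dist=1), (n4, dist=1).
Iteration 2: edges from {n34,n4} -> (n10, dist=2), (n24, dist=2), (n4, dist=2).
Iteration 3: edges from {n10,n24,n4} -> (n37, dist=3), (n4, dist=3) x2. [UNION ALL keeps all 3 new rows, including repeats]
Iteration 4: no outgoing edges from {n37,n4}; recursion stops.
SUM(dist) = 0 + 1 + 1 + 2 + 2 + 2 + 3 + 3 + 3 = 17.

17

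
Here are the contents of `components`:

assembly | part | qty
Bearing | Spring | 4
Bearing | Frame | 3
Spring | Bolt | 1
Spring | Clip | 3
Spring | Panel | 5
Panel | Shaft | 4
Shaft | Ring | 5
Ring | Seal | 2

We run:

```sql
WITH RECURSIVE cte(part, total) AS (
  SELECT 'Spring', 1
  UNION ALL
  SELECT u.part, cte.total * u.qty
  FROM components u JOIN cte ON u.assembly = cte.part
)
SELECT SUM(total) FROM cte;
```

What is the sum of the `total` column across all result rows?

330

Base: (Spring, total=1).
Iteration 1: components of {Spring} -> Bolt = 1*1 = 1, Clip = 1*3 = 3, Panel = 1*5 = 5.
Iteration 2: components of {Bolt,Clip,Panel} -> Shaft = 5*4 = 20.
Iteration 3: components of {Shaft} -> Ring = 20*5 = 100.
Iteration 4: components of {Ring} -> Seal = 100*2 = 200.
Iteration 5: no further components; recursion stops.
SUM(total) = 1 + 1 + 3 + 5 + 20 + 100 + 200 = 330.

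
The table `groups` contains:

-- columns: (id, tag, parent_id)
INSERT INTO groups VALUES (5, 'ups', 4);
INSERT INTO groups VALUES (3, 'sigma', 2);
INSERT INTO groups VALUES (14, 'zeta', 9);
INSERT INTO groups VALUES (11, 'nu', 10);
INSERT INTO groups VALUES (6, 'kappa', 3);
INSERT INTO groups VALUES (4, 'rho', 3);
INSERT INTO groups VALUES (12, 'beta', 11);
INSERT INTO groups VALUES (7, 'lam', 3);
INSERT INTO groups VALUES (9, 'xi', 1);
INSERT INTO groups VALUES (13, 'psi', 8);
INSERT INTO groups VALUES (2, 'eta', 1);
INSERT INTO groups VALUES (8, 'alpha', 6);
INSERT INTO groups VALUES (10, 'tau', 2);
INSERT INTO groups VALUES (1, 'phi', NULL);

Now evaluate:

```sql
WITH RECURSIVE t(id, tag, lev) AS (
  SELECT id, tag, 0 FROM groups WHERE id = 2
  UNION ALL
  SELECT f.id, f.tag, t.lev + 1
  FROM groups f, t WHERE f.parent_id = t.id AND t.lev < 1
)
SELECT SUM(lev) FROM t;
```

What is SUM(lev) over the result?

2

Base: id=2 (eta) at lev 0.
Iteration 1: rows with parent_id in {2} -> sigma (id 3, lev 1), tau (id 10, lev 1).
Iteration 2: lev < 1 fails for all current rows; recursion stops.
SUM(lev) = 0 + 1 + 1 = 2.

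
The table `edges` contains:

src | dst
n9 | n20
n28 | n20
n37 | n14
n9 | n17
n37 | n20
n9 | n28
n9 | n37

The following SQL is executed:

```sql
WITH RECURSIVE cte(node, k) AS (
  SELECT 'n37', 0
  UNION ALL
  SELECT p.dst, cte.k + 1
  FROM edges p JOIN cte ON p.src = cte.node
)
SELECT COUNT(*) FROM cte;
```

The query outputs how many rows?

3

Base: (n37, k=0).
Iteration 1: edges from {n37} -> (n14, k=1), (n20, k=1).
Iteration 2: no outgoing edges from {n14,n20}; recursion stops.
Total rows emitted: 3.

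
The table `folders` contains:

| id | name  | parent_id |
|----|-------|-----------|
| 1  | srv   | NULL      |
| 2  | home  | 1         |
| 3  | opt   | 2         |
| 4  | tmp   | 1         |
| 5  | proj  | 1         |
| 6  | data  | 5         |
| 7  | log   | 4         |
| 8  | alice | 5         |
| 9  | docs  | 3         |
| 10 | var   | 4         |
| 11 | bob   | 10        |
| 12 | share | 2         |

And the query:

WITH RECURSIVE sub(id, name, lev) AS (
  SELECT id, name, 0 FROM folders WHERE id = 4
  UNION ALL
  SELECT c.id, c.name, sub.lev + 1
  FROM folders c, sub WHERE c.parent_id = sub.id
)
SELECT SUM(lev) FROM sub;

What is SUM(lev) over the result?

Base: id=4 (tmp) at lev 0.
Iteration 1: rows with parent_id in {4} -> log (id 7, lev 1), var (id 10, lev 1).
Iteration 2: rows with parent_id in {7,10} -> bob (id 11, lev 2).
Iteration 3: no rows with parent_id in {11}; recursion stops.
SUM(lev) = 0 + 1 + 1 + 2 = 4.

4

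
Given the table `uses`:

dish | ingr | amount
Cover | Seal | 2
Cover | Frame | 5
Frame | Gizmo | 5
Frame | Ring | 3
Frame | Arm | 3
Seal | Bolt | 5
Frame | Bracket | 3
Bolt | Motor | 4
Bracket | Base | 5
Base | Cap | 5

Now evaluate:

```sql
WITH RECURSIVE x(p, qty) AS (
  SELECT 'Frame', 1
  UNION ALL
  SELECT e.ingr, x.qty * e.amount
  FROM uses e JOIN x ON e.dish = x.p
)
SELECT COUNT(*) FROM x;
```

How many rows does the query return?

Base: (Frame, qty=1).
Iteration 1: components of {Frame} -> Arm = 1*3 = 3, Bracket = 1*3 = 3, Gizmo = 1*5 = 5, Ring = 1*3 = 3.
Iteration 2: components of {Arm,Bracket,Gizmo,Ring} -> Base = 3*5 = 15.
Iteration 3: components of {Base} -> Cap = 15*5 = 75.
Iteration 4: no further components; recursion stops.
Total rows emitted: 7.

7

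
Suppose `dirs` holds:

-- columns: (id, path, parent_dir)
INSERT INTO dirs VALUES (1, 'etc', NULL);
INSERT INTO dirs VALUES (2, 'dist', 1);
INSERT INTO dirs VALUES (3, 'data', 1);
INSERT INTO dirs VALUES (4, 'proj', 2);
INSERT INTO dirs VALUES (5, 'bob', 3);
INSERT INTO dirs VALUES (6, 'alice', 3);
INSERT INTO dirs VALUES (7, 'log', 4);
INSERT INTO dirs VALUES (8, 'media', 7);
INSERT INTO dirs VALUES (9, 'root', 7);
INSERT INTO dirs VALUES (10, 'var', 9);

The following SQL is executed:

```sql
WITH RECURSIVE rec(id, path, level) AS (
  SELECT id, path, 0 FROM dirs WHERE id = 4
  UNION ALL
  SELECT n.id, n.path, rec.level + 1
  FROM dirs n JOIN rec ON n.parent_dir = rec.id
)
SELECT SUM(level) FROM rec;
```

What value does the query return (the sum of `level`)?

Base: id=4 (proj) at level 0.
Iteration 1: rows with parent_dir in {4} -> log (id 7, level 1).
Iteration 2: rows with parent_dir in {7} -> media (id 8, level 2), root (id 9, level 2).
Iteration 3: rows with parent_dir in {8,9} -> var (id 10, level 3).
Iteration 4: no rows with parent_dir in {10}; recursion stops.
SUM(level) = 0 + 1 + 2 + 2 + 3 = 8.

8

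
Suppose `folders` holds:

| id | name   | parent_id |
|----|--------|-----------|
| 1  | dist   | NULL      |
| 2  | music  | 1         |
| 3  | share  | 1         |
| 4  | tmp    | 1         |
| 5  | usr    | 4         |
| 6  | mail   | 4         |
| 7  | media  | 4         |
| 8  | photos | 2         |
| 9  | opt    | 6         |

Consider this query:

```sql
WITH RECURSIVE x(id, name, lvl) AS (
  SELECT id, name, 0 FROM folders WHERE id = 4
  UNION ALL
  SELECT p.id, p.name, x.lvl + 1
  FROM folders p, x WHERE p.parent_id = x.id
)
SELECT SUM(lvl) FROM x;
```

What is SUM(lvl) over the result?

5

Base: id=4 (tmp) at lvl 0.
Iteration 1: rows with parent_id in {4} -> usr (id 5, lvl 1), mail (id 6, lvl 1), media (id 7, lvl 1).
Iteration 2: rows with parent_id in {5,6,7} -> opt (id 9, lvl 2).
Iteration 3: no rows with parent_id in {9}; recursion stops.
SUM(lvl) = 0 + 1 + 1 + 1 + 2 = 5.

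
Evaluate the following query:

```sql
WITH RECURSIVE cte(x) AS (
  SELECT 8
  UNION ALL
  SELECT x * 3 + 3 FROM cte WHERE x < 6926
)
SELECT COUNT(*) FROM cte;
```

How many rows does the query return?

Base: x=8.
Iteration 1: 8 < 6926 holds -> x = 8 * 3 + 3 = 27.
Iteration 2: 27 < 6926 holds -> x = 27 * 3 + 3 = 84.
Iteration 3: 84 < 6926 holds -> x = 84 * 3 + 3 = 255.
Iteration 4: 255 < 6926 holds -> x = 255 * 3 + 3 = 768.
Iteration 5: 768 < 6926 holds -> x = 768 * 3 + 3 = 2307.
Iteration 6: 2307 < 6926 holds -> x = 2307 * 3 + 3 = 6924.
Iteration 7: 6924 < 6926 holds -> x = 6924 * 3 + 3 = 20775.
Iteration 8: 20775 < 6926 fails; recursion stops.
Total rows emitted: 8.

8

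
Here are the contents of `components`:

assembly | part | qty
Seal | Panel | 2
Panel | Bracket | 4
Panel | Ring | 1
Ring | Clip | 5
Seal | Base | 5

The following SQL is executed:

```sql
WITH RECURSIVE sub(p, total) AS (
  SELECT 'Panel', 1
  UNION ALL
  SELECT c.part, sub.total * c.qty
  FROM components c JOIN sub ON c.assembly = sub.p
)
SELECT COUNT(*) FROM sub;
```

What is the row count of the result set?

4

Base: (Panel, total=1).
Iteration 1: components of {Panel} -> Bracket = 1*4 = 4, Ring = 1*1 = 1.
Iteration 2: components of {Bracket,Ring} -> Clip = 1*5 = 5.
Iteration 3: no further components; recursion stops.
Total rows emitted: 4.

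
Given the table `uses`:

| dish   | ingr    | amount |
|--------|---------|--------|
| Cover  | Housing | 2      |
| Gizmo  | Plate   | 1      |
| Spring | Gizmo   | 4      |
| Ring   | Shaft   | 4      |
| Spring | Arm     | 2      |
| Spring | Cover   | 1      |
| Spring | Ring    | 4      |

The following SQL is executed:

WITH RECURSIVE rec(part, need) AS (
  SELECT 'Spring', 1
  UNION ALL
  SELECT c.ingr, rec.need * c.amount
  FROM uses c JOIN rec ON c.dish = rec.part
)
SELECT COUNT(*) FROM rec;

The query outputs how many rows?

8

Base: (Spring, need=1).
Iteration 1: components of {Spring} -> Arm = 1*2 = 2, Cover = 1*1 = 1, Gizmo = 1*4 = 4, Ring = 1*4 = 4.
Iteration 2: components of {Arm,Cover,Gizmo,Ring} -> Housing = 1*2 = 2, Plate = 4*1 = 4, Shaft = 4*4 = 16.
Iteration 3: no further components; recursion stops.
Total rows emitted: 8.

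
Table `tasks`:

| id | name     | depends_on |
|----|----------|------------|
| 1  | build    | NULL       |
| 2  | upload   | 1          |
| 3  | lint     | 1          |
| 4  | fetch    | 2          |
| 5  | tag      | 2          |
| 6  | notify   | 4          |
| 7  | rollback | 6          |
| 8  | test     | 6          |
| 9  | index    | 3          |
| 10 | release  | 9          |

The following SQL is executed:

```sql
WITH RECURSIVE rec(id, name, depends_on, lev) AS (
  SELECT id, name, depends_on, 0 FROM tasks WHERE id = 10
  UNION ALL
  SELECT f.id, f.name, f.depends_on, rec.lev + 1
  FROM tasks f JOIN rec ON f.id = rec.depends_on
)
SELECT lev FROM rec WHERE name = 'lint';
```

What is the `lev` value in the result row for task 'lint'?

2

Base: id=10 (release), depends_on=9, lev 0.
Iteration 1: join on id=9 -> index (id 9, depends_on=3, lev 1).
Iteration 2: join on id=3 -> lint (id 3, depends_on=1, lev 2).
Iteration 3: join on id=1 -> build (id 1, depends_on=NULL, lev 3).
Iteration 4: depends_on is NULL; no match; recursion stops.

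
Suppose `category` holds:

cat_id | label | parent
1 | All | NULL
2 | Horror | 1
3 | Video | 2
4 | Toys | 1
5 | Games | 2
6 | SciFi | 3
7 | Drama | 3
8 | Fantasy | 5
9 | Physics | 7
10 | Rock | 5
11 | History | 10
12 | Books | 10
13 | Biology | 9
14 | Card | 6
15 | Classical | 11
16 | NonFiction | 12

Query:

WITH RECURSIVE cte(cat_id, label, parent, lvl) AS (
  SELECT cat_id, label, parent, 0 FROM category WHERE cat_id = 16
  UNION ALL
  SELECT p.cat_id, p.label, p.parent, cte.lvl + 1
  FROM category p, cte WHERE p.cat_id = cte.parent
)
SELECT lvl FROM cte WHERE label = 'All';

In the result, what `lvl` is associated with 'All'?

5

Base: cat_id=16 (NonFiction), parent=12, lvl 0.
Iteration 1: join on cat_id=12 -> Books (id 12, parent=10, lvl 1).
Iteration 2: join on cat_id=10 -> Rock (id 10, parent=5, lvl 2).
Iteration 3: join on cat_id=5 -> Games (id 5, parent=2, lvl 3).
Iteration 4: join on cat_id=2 -> Horror (id 2, parent=1, lvl 4).
Iteration 5: join on cat_id=1 -> All (id 1, parent=NULL, lvl 5).
Iteration 6: parent is NULL; no match; recursion stops.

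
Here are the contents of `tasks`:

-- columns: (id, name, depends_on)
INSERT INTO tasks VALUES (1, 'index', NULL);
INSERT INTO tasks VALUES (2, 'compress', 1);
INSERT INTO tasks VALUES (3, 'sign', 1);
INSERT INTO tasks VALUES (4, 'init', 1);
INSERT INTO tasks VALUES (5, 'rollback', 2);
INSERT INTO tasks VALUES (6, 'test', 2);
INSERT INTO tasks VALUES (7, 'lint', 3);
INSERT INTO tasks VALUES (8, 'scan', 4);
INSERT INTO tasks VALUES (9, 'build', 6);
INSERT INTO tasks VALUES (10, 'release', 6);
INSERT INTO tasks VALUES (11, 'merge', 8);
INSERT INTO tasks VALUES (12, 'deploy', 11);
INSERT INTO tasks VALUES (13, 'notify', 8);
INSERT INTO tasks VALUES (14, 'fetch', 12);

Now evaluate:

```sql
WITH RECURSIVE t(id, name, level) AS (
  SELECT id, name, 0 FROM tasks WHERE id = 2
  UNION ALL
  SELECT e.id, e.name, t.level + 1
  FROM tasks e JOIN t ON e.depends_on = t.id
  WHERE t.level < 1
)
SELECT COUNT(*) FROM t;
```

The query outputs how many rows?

Base: id=2 (compress) at level 0.
Iteration 1: rows with depends_on in {2} -> rollback (id 5, level 1), test (id 6, level 1).
Iteration 2: level < 1 fails for all current rows; recursion stops.
Total rows emitted: 3.

3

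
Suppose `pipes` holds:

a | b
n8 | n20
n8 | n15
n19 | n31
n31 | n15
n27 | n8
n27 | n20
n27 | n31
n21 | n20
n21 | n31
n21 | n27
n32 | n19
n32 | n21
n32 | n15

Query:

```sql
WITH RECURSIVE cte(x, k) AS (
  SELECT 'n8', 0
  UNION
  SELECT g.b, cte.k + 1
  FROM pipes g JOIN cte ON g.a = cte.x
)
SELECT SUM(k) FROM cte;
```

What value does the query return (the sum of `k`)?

2

Base: (n8, k=0).
Iteration 1: edges from {n8} -> (n15, k=1), (n20, k=1).
Iteration 2: no outgoing edges from {n15,n20}; recursion stops.
SUM(k) = 0 + 1 + 1 = 2.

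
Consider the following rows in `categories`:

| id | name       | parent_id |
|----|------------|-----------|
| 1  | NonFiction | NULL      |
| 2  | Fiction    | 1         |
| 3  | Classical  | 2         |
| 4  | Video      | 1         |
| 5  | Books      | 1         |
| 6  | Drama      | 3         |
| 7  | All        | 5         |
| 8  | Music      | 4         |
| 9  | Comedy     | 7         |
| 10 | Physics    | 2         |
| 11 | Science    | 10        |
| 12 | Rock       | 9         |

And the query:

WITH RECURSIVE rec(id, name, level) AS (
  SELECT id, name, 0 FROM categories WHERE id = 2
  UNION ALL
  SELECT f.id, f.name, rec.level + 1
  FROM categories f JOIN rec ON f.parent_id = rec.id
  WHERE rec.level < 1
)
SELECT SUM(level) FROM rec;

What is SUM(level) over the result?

2

Base: id=2 (Fiction) at level 0.
Iteration 1: rows with parent_id in {2} -> Classical (id 3, level 1), Physics (id 10, level 1).
Iteration 2: level < 1 fails for all current rows; recursion stops.
SUM(level) = 0 + 1 + 1 = 2.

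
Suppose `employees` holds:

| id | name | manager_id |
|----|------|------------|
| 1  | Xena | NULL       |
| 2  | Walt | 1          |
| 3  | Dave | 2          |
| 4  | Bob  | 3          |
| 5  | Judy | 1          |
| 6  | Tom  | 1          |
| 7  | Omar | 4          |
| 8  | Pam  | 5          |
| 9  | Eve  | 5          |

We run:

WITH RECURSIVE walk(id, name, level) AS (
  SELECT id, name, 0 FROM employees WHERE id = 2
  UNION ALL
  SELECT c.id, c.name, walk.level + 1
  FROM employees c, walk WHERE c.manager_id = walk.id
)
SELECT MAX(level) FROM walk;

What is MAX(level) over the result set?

3

Base: id=2 (Walt) at level 0.
Iteration 1: rows with manager_id in {2} -> Dave (id 3, level 1).
Iteration 2: rows with manager_id in {3} -> Bob (id 4, level 2).
Iteration 3: rows with manager_id in {4} -> Omar (id 7, level 3).
Iteration 4: no rows with manager_id in {7}; recursion stops.
level values: 0, 1, 2, 3; the maximum is 3.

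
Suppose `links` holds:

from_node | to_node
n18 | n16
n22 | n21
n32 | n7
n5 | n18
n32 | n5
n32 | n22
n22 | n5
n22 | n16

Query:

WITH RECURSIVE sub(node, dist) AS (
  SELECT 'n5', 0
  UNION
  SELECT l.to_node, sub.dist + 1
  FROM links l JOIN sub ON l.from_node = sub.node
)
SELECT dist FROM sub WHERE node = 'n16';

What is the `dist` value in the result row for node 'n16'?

2

Base: (n5, dist=0).
Iteration 1: edges from {n5} -> (n18, dist=1).
Iteration 2: edges from {n18} -> (n16, dist=2).
Iteration 3: no outgoing edges from {n16}; recursion stops.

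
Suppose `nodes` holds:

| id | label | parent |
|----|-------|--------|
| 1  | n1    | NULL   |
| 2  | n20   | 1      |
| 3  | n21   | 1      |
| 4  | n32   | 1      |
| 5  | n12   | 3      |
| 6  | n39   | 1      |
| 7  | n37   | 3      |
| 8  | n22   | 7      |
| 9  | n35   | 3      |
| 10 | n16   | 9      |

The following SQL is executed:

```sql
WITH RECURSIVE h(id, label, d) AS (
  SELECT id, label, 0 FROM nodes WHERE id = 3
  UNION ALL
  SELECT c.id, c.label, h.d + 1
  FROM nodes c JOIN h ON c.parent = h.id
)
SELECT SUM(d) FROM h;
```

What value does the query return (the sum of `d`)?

Base: id=3 (n21) at d 0.
Iteration 1: rows with parent in {3} -> n12 (id 5, d 1), n37 (id 7, d 1), n35 (id 9, d 1).
Iteration 2: rows with parent in {5,7,9} -> n22 (id 8, d 2), n16 (id 10, d 2).
Iteration 3: no rows with parent in {8,10}; recursion stops.
SUM(d) = 0 + 1 + 1 + 1 + 2 + 2 = 7.

7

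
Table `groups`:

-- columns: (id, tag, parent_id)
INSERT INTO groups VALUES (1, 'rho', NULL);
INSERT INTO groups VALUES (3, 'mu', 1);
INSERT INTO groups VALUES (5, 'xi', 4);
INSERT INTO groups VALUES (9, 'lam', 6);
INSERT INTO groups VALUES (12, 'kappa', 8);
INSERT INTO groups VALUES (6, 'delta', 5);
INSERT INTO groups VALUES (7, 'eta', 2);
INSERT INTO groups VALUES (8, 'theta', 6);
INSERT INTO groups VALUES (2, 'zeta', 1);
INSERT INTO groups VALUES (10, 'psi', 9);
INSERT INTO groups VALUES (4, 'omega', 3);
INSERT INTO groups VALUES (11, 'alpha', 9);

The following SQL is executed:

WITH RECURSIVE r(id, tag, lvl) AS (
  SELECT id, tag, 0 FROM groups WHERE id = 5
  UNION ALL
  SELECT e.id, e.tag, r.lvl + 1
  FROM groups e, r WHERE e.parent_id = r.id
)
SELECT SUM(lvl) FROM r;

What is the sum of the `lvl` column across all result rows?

14

Base: id=5 (xi) at lvl 0.
Iteration 1: rows with parent_id in {5} -> delta (id 6, lvl 1).
Iteration 2: rows with parent_id in {6} -> theta (id 8, lvl 2), lam (id 9, lvl 2).
Iteration 3: rows with parent_id in {8,9} -> psi (id 10, lvl 3), alpha (id 11, lvl 3), kappa (id 12, lvl 3).
Iteration 4: no rows with parent_id in {10,11,12}; recursion stops.
SUM(lvl) = 0 + 1 + 2 + 2 + 3 + 3 + 3 = 14.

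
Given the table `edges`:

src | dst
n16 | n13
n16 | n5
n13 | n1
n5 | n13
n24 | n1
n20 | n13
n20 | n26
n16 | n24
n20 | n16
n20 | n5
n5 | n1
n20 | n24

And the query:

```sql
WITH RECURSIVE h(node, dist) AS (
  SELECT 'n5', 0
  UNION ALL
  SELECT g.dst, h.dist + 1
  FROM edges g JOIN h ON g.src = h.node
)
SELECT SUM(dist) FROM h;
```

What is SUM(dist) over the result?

Base: (n5, dist=0).
Iteration 1: edges from {n5} -> (n1, dist=1), (n13, dist=1).
Iteration 2: edges from {n1,n13} -> (n1, dist=2).
Iteration 3: no outgoing edges from {n1}; recursion stops.
SUM(dist) = 0 + 1 + 1 + 2 = 4.

4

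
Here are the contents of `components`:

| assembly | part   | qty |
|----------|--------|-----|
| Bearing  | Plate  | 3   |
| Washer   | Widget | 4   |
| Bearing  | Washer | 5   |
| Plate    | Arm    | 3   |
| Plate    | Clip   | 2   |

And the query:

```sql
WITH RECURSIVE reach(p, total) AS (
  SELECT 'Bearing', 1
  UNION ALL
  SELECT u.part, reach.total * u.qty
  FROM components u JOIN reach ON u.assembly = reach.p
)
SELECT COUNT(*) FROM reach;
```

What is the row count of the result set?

6

Base: (Bearing, total=1).
Iteration 1: components of {Bearing} -> Plate = 1*3 = 3, Washer = 1*5 = 5.
Iteration 2: components of {Plate,Washer} -> Arm = 3*3 = 9, Clip = 3*2 = 6, Widget = 5*4 = 20.
Iteration 3: no further components; recursion stops.
Total rows emitted: 6.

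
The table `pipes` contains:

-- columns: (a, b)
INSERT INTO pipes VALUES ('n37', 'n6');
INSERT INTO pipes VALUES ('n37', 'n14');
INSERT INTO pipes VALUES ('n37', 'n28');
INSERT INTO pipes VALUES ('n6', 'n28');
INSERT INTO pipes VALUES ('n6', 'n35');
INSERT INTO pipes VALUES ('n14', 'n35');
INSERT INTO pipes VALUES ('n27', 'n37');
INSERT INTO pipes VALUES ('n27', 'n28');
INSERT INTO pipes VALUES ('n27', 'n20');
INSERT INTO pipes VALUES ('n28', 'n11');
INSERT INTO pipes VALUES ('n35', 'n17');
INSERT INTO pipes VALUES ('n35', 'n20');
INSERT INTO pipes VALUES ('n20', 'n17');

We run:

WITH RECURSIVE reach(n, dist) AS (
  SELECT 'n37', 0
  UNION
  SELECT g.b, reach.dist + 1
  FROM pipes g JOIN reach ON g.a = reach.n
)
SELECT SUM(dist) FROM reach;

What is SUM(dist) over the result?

Base: (n37, dist=0).
Iteration 1: edges from {n37} -> (n14, dist=1), (n28, dist=1), (n6, dist=1).
Iteration 2: edges from {n14,n28,n6} -> (n11, dist=2), (n28, dist=2), (n35, dist=2). [UNION drops 1 duplicate row(s)]
Iteration 3: edges from {n11,n28,n35} -> (n11, dist=3), (n17, dist=3), (n20, dist=3).
Iteration 4: edges from {n11,n17,n20} -> (n17, dist=4).
Iteration 5: no outgoing edges from {n17}; recursion stops.
SUM(dist) = 0 + 1 + 1 + 1 + 2 + 2 + 2 + 3 + 3 + 3 + 4 = 22.

22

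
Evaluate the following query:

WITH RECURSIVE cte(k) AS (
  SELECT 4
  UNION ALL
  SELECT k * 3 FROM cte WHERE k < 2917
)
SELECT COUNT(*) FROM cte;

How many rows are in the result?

Base: k=4.
Iteration 1: 4 < 2917 holds -> k = 4 * 3 = 12.
Iteration 2: 12 < 2917 holds -> k = 12 * 3 = 36.
Iteration 3: 36 < 2917 holds -> k = 36 * 3 = 108.
Iteration 4: 108 < 2917 holds -> k = 108 * 3 = 324.
Iteration 5: 324 < 2917 holds -> k = 324 * 3 = 972.
Iteration 6: 972 < 2917 holds -> k = 972 * 3 = 2916.
Iteration 7: 2916 < 2917 holds -> k = 2916 * 3 = 8748.
Iteration 8: 8748 < 2917 fails; recursion stops.
Total rows emitted: 8.

8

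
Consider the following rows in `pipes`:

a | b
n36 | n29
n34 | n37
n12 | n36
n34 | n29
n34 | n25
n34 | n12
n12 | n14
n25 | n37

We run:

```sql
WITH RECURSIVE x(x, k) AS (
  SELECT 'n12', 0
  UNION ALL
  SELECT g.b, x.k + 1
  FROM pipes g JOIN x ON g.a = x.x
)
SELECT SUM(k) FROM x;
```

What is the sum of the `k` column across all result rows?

Base: (n12, k=0).
Iteration 1: edges from {n12} -> (n14, k=1), (n36, k=1).
Iteration 2: edges from {n14,n36} -> (n29, k=2).
Iteration 3: no outgoing edges from {n29}; recursion stops.
SUM(k) = 0 + 1 + 1 + 2 = 4.

4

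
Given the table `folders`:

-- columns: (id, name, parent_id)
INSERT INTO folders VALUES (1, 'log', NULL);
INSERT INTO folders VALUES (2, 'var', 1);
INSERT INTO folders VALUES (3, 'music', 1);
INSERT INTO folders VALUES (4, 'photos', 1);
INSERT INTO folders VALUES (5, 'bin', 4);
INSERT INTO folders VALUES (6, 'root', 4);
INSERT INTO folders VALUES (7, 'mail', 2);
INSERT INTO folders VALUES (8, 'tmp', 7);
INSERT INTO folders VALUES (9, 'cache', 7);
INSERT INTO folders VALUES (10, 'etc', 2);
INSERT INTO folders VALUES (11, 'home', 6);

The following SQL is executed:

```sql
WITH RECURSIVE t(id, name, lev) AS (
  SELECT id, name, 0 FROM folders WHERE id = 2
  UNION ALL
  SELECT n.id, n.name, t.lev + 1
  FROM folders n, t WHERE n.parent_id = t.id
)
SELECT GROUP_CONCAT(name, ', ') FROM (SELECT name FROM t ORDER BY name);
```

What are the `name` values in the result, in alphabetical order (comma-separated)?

cache, etc, mail, tmp, var

Base: id=2 (var) at lev 0.
Iteration 1: rows with parent_id in {2} -> mail (id 7, lev 1), etc (id 10, lev 1).
Iteration 2: rows with parent_id in {7,10} -> tmp (id 8, lev 2), cache (id 9, lev 2).
Iteration 3: no rows with parent_id in {8,9}; recursion stops.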